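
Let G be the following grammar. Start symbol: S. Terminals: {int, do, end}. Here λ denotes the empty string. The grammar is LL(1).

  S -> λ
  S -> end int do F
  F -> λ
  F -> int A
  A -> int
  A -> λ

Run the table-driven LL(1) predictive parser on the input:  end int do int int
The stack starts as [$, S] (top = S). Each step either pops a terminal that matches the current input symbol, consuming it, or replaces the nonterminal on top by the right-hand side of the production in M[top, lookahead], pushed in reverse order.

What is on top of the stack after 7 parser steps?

step 1: stack=$ S  input=end int do int int $  — expand S -> end int do F
step 2: stack=$ F do int end  input=end int do int int $  — match end
step 3: stack=$ F do int  input=int do int int $  — match int
step 4: stack=$ F do  input=do int int $  — match do
step 5: stack=$ F  input=int int $  — expand F -> int A
step 6: stack=$ A int  input=int int $  — match int
step 7: stack=$ A  input=int $  — expand A -> int
Stack after step 7: $ int (top = int).

int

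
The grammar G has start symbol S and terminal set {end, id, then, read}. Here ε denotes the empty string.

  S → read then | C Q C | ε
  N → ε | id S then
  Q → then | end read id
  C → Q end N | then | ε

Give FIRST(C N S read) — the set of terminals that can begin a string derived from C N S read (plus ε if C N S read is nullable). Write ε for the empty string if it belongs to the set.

FIRST(N) = {ε, id}
FIRST(Q) = {end, then}
FIRST(C) = {ε, end, then}  (via Q end N)
FIRST(S) = {ε, end, read, then}  (via C Q C)
FIRST(C N S read): take FIRST of each symbol in turn, carrying on past any symbol whose FIRST contains ε; result {end, id, read, then}.

{end, id, read, then}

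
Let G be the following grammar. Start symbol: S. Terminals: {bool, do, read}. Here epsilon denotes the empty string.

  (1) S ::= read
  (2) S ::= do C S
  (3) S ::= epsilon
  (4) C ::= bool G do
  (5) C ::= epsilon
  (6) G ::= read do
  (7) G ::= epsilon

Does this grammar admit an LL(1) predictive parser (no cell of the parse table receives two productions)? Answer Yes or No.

FIRST(S) = {epsilon, do, read}
FIRST(C) = {epsilon, bool}
FIRST(G) = {epsilon, read}
FOLLOW(S) = {$}
FOLLOW(C) = {$, do, read}
FOLLOW(G) = {do}
Each cell of M receives at most one production.

Yes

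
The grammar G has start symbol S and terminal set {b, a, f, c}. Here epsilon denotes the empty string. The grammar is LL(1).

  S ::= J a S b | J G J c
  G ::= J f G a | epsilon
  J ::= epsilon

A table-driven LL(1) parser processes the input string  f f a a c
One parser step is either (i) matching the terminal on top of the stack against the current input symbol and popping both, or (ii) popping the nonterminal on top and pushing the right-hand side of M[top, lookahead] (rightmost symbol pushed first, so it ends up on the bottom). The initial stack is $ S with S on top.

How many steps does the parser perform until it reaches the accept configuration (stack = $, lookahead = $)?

step 1: stack=$ S  input=f f a a c $  — expand S ::= J G J c
step 2: stack=$ c J G J  input=f f a a c $  — expand J ::= epsilon
step 3: stack=$ c J G  input=f f a a c $  — expand G ::= J f G a
step 4: stack=$ c J a G f J  input=f f a a c $  — expand J ::= epsilon
step 5: stack=$ c J a G f  input=f f a a c $  — match f
step 6: stack=$ c J a G  input=f a a c $  — expand G ::= J f G a
step 7: stack=$ c J a a G f J  input=f a a c $  — expand J ::= epsilon
step 8: stack=$ c J a a G f  input=f a a c $  — match f
step 9: stack=$ c J a a G  input=a a c $  — expand G ::= epsilon
step 10: stack=$ c J a a  input=a a c $  — match a
step 11: stack=$ c J a  input=a c $  — match a
step 12: stack=$ c J  input=c $  — expand J ::= epsilon
step 13: stack=$ c  input=c $  — match c
Accept reached after 13 steps.

13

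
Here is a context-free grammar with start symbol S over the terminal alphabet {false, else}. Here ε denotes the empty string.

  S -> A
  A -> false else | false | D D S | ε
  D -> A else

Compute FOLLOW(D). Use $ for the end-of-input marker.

FIRST(S) = {ε, else, false}  (via A)
FIRST(A) = {ε, else, false}  (via D D S)
FIRST(D) = {else, false}  (via A else)
FOLLOW(S) includes $ since S is the start symbol.
FOLLOW(S): in A->D D S, the suffix after S is empty, so FOLLOW(S) ⊇ FOLLOW(A) = {$, else}. Thus FOLLOW(S) = {$, else}.
FOLLOW(A): in S->A, the suffix after A is empty, so FOLLOW(A) ⊇ FOLLOW(S) = {$, else}; in D->A else, A is followed by else with FIRST {else}. Thus FOLLOW(A) = {$, else}.
FOLLOW(D): in A->D D S (occurrence 1), D is followed by D S with FIRST {else, false}; in A->D D S (occurrence 2), D is followed by S with FIRST {ε, else, false}; in A->D D S (occurrence 2), the suffix after D is nullable, so FOLLOW(D) ⊇ FOLLOW(A) = {$, else}. Thus FOLLOW(D) = {$, else, false}.

{$, else, false}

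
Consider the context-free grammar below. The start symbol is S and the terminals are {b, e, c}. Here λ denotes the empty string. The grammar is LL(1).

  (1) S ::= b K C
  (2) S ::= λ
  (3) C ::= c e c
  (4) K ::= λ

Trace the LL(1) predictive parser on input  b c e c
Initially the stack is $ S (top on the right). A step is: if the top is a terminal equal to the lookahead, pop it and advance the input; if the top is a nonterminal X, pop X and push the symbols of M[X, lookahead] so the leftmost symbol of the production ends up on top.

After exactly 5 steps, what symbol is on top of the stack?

e

step 1: stack=$ S  input=b c e c $  — expand S ::= b K C
step 2: stack=$ C K b  input=b c e c $  — match b
step 3: stack=$ C K  input=c e c $  — expand K ::= λ
step 4: stack=$ C  input=c e c $  — expand C ::= c e c
step 5: stack=$ c e c  input=c e c $  — match c
Stack after step 5: $ c e (top = e).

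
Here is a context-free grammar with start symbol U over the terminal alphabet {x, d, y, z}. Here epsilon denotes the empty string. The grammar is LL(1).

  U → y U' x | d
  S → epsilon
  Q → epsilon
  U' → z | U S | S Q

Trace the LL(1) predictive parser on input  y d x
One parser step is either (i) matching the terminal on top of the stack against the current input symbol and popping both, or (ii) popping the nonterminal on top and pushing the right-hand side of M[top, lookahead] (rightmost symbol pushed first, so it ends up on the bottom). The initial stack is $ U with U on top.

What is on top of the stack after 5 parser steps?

step 1: stack=$ U  input=y d x $  — expand U → y U' x
step 2: stack=$ x U' y  input=y d x $  — match y
step 3: stack=$ x U'  input=d x $  — expand U' → U S
step 4: stack=$ x S U  input=d x $  — expand U → d
step 5: stack=$ x S d  input=d x $  — match d
Stack after step 5: $ x S (top = S).

S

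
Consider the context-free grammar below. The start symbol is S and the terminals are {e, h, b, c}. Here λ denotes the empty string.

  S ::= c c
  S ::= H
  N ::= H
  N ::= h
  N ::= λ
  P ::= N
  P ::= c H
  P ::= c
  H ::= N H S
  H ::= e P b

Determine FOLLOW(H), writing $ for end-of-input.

FIRST(S) = {c, e, h}  (via H)
FIRST(N) = {λ, e, h}  (via H)
FIRST(P) = {λ, c, e, h}  (via N)
FIRST(H) = {e, h}  (via N H S)
FOLLOW(S) includes $ since S is the start symbol.
FOLLOW(P): in H::=e P b, P is followed by b with FIRST {b}. Thus FOLLOW(P) = {b}.
FOLLOW(N): in P::=N, the suffix after N is empty, so FOLLOW(N) ⊇ FOLLOW(P) = {b}; in H::=N H S, N is followed by H S with FIRST {e, h}. Thus FOLLOW(N) = {b, e, h}.
FOLLOW(S): in H::=N H S, the suffix after S is empty, so FOLLOW(S) ⊇ FOLLOW(H) = {$, b, c, e, h}. Thus FOLLOW(S) = {$, b, c, e, h}.
FOLLOW(H): in S::=H, the suffix after H is empty, so FOLLOW(H) ⊇ FOLLOW(S) = {$, b, c, e, h}; in N::=H, the suffix after H is empty, so FOLLOW(H) ⊇ FOLLOW(N) = {b, e, h}; in P::=c H, the suffix after H is empty, so FOLLOW(H) ⊇ FOLLOW(P) = {b}; in H::=N H S, H is followed by S with FIRST {c, e, h}. Thus FOLLOW(H) = {$, b, c, e, h}.

{$, b, c, e, h}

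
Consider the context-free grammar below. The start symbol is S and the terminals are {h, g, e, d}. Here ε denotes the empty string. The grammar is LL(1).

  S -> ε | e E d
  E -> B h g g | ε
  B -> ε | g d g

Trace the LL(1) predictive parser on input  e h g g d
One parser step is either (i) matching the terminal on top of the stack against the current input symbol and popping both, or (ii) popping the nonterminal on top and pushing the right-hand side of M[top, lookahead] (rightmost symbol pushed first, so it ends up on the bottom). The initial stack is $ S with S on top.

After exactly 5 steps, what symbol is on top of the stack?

step 1: stack=$ S  input=e h g g d $  — expand S -> e E d
step 2: stack=$ d E e  input=e h g g d $  — match e
step 3: stack=$ d E  input=h g g d $  — expand E -> B h g g
step 4: stack=$ d g g h B  input=h g g d $  — expand B -> ε
step 5: stack=$ d g g h  input=h g g d $  — match h
Stack after step 5: $ d g g (top = g).

g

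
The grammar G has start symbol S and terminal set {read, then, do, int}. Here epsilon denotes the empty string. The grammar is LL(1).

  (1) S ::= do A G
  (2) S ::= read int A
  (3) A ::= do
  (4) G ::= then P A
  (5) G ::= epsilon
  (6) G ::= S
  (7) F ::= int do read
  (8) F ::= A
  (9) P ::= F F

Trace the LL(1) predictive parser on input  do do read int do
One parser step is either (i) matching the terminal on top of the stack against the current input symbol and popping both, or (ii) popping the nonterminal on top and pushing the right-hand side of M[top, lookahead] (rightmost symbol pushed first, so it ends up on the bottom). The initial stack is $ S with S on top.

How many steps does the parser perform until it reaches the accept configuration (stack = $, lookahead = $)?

10

      Stack         Input                Action
   1  $ S           do do read int do $  expand S ::= do A G
   2  $ G A do      do do read int do $  match do
   3  $ G A         do read int do $     expand A ::= do
   4  $ G do        do read int do $     match do
   5  $ G           read int do $        expand G ::= S
   6  $ S           read int do $        expand S ::= read int A
   7  $ A int read  read int do $        match read
   8  $ A int       int do $             match int
   9  $ A           do $                 expand A ::= do
  10  $ do          do $                 match do
Accept reached after 10 steps.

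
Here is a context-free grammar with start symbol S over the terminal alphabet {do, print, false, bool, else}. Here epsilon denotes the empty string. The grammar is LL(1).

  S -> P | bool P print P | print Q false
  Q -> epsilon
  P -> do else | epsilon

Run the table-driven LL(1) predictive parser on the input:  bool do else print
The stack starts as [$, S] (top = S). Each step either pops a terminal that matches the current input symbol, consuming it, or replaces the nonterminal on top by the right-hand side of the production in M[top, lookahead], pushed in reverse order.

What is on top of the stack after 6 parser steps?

     Stack              Input                 Action
  1  $ S                bool do else print $  expand S -> bool P print P
  2  $ P print P bool   bool do else print $  match bool
  3  $ P print P        do else print $       expand P -> do else
  4  $ P print else do  do else print $       match do
  5  $ P print else     else print $          match else
  6  $ P print          print $               match print
Stack after step 6: $ P (top = P).

P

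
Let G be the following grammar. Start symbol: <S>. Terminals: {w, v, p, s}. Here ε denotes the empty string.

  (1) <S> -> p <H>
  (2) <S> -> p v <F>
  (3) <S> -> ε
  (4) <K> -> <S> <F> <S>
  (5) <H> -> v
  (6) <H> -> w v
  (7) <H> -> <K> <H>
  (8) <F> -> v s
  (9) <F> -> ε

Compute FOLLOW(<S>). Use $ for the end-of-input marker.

FIRST(<S>): from <S>->p <H> we get {p}; from <S>->p v <F> we get {p}; from <S>->ε we get {ε}. So FIRST(<S>) = {ε, p}.
FIRST(<F>): from <F>->v s we get {v}; from <F>->ε we get {ε}. So FIRST(<F>) = {ε, v}.
FIRST(<K>): from <K>-><S> <F> <S> we get {ε, p, v}. So FIRST(<K>) = {ε, p, v}.
FIRST(<H>): from <H>->v we get {v}; from <H>->w v we get {w}; from <H>-><K> <H> we get {p, v, w}. So FIRST(<H>) = {p, v, w}.
FOLLOW(<S>) includes $ since <S> is the start symbol.
FOLLOW(<K>): in <H>-><K> <H>, <K> is followed by <H> with FIRST {p, v, w}. Thus FOLLOW(<K>) = {p, v, w}.
FOLLOW(<S>): in <K>-><S> <F> <S> (occurrence 1), <S> is followed by <F> <S> with FIRST {ε, p, v}; in <K>-><S> <F> <S> (occurrence 1), the suffix after <S> is nullable, so FOLLOW(<S>) ⊇ FOLLOW(<K>) = {p, v, w}; in <K>-><S> <F> <S> (occurrence 2), the suffix after <S> is empty, so FOLLOW(<S>) ⊇ FOLLOW(<K>) = {p, v, w}. Thus FOLLOW(<S>) = {$, p, v, w}.
FOLLOW(<H>): in <S>->p <H>, the suffix after <H> is empty, so FOLLOW(<H>) ⊇ FOLLOW(<S>) = {$, p, v, w}; in <H>-><K> <H>, the suffix after <H> is empty (adds nothing new). Thus FOLLOW(<H>) = {$, p, v, w}.
FOLLOW(<F>): in <S>->p v <F>, the suffix after <F> is empty, so FOLLOW(<F>) ⊇ FOLLOW(<S>) = {$, p, v, w}; in <K>-><S> <F> <S>, <F> is followed by <S> with FIRST {ε, p}; in <K>-><S> <F> <S>, the suffix after <F> is nullable, so FOLLOW(<F>) ⊇ FOLLOW(<K>) = {p, v, w}. Thus FOLLOW(<F>) = {$, p, v, w}.

{$, p, v, w}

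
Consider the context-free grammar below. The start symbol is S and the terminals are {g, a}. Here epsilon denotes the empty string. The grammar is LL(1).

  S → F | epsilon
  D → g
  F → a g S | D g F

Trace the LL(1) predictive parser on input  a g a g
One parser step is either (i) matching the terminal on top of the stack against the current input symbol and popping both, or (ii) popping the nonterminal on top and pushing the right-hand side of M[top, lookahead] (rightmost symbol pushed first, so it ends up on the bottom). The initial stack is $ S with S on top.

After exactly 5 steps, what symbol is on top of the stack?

step 1: stack=$ S  input=a g a g $  — expand S → F
step 2: stack=$ F  input=a g a g $  — expand F → a g S
step 3: stack=$ S g a  input=a g a g $  — match a
step 4: stack=$ S g  input=g a g $  — match g
step 5: stack=$ S  input=a g $  — expand S → F
Stack after step 5: $ F (top = F).

F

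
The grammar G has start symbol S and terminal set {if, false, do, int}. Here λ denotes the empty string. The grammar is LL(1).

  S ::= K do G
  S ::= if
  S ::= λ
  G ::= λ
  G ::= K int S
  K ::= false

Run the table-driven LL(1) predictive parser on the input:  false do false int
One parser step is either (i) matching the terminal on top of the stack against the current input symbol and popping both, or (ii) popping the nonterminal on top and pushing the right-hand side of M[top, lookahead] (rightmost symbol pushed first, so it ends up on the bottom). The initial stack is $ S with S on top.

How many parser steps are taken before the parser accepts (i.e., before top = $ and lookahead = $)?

     Stack          Input                 Action
  1  $ S            false do false int $  expand S ::= K do G
  2  $ G do K       false do false int $  expand K ::= false
  3  $ G do false   false do false int $  match false
  4  $ G do         do false int $        match do
  5  $ G            false int $           expand G ::= K int S
  6  $ S int K      false int $           expand K ::= false
  7  $ S int false  false int $           match false
  8  $ S int        int $                 match int
  9  $ S            $                     expand S ::= λ
Accept reached after 9 steps.

9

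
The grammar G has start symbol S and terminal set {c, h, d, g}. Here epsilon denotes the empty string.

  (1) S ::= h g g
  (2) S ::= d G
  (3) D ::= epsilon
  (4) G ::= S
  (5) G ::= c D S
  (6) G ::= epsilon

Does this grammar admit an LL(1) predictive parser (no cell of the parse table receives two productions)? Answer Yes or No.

Yes

FIRST(S) = {d, h}
FIRST(D) = {epsilon}
FIRST(G) = {epsilon, c, d, h}
FOLLOW(S) = {$}
FOLLOW(D) = {d, h}
FOLLOW(G) = {$}
Each cell of M receives at most one production.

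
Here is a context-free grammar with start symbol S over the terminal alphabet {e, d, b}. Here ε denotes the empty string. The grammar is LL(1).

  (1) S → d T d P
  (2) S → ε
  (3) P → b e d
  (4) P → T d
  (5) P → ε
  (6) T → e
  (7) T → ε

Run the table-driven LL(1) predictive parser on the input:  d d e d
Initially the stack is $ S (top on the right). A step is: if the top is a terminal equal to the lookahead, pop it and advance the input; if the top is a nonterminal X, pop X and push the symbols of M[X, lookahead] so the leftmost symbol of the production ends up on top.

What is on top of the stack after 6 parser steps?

e

     Stack      Input      Action
  1  $ S        d d e d $  expand S → d T d P
  2  $ P d T d  d d e d $  match d
  3  $ P d T    d e d $    expand T → ε
  4  $ P d      d e d $    match d
  5  $ P        e d $      expand P → T d
  6  $ d T      e d $      expand T → e
Stack after step 6: $ d e (top = e).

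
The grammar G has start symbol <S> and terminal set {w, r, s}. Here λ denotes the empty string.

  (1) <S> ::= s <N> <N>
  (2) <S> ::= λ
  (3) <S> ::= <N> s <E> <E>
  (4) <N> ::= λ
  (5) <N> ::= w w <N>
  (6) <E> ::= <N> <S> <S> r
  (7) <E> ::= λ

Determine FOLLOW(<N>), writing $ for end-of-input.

FIRST(<N>) = {λ, w}
FIRST(<S>) = {λ, s, w}  (via <N> s <E> <E>)
FIRST(<E>) = {λ, r, s, w}  (via <N> <S> <S> r)
FOLLOW(<S>) includes $ since <S> is the start symbol.
FOLLOW(<S>): in <E>::=<N> <S> <S> r (occurrence 1), <S> is followed by <S> r with FIRST {r, s, w}; in <E>::=<N> <S> <S> r (occurrence 2), <S> is followed by r with FIRST {r}. Thus FOLLOW(<S>) = {$, r, s, w}.
FOLLOW(<N>): in <S>::=s <N> <N> (occurrence 1), <N> is followed by <N> with FIRST {λ, w}; in <S>::=s <N> <N> (occurrence 1), the suffix after <N> is nullable, so FOLLOW(<N>) ⊇ FOLLOW(<S>) = {$, r, s, w}; in <S>::=s <N> <N> (occurrence 2), the suffix after <N> is empty, so FOLLOW(<N>) ⊇ FOLLOW(<S>) = {$, r, s, w}; in <S>::=<N> s <E> <E>, <N> is followed by s <E> <E> with FIRST {s}; in <N>::=w w <N>, the suffix after <N> is empty (adds nothing new); in <E>::=<N> <S> <S> r, <N> is followed by <S> <S> r with FIRST {r, s, w}. Thus FOLLOW(<N>) = {$, r, s, w}.
FOLLOW(<E>): in <S>::=<N> s <E> <E> (occurrence 1), <E> is followed by <E> with FIRST {λ, r, s, w}; in <S>::=<N> s <E> <E> (occurrence 1), the suffix after <E> is nullable, so FOLLOW(<E>) ⊇ FOLLOW(<S>) = {$, r, s, w}; in <S>::=<N> s <E> <E> (occurrence 2), the suffix after <E> is empty, so FOLLOW(<E>) ⊇ FOLLOW(<S>) = {$, r, s, w}. Thus FOLLOW(<E>) = {$, r, s, w}.

{$, r, s, w}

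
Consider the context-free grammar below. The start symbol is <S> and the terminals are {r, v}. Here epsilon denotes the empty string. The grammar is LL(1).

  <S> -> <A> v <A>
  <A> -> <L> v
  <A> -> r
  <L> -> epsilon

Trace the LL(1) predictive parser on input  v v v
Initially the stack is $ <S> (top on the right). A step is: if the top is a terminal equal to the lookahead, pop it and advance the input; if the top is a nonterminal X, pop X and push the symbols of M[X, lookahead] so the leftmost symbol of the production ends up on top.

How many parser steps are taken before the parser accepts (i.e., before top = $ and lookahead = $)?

8

     Stack          Input    Action
  1  $ <S>          v v v $  expand <S> -> <A> v <A>
  2  $ <A> v <A>    v v v $  expand <A> -> <L> v
  3  $ <A> v v <L>  v v v $  expand <L> -> epsilon
  4  $ <A> v v      v v v $  match v
  5  $ <A> v        v v $    match v
  6  $ <A>          v $      expand <A> -> <L> v
  7  $ v <L>        v $      expand <L> -> epsilon
  8  $ v            v $      match v
Accept reached after 8 steps.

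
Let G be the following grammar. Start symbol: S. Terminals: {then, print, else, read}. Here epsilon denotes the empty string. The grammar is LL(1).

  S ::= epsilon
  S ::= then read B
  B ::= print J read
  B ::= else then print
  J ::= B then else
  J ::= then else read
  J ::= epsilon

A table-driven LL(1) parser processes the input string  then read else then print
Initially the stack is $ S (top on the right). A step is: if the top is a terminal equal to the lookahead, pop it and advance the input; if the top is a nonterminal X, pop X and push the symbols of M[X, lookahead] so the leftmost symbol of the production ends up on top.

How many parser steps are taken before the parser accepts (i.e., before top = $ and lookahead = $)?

7

     Stack              Input                        Action
  1  $ S                then read else then print $  expand S ::= then read B
  2  $ B read then      then read else then print $  match then
  3  $ B read           read else then print $       match read
  4  $ B                else then print $            expand B ::= else then print
  5  $ print then else  else then print $            match else
  6  $ print then       then print $                 match then
  7  $ print            print $                      match print
Accept reached after 7 steps.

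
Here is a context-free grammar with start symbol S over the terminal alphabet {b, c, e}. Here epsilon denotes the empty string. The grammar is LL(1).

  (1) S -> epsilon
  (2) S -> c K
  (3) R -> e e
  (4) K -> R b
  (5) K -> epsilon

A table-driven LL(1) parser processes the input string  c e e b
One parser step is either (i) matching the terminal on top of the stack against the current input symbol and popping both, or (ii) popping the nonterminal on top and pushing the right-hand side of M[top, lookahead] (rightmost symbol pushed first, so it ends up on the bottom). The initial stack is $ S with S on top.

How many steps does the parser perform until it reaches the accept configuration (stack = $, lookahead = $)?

7

     Stack    Input      Action
  1  $ S      c e e b $  expand S -> c K
  2  $ K c    c e e b $  match c
  3  $ K      e e b $    expand K -> R b
  4  $ b R    e e b $    expand R -> e e
  5  $ b e e  e e b $    match e
  6  $ b e    e b $      match e
  7  $ b      b $        match b
Accept reached after 7 steps.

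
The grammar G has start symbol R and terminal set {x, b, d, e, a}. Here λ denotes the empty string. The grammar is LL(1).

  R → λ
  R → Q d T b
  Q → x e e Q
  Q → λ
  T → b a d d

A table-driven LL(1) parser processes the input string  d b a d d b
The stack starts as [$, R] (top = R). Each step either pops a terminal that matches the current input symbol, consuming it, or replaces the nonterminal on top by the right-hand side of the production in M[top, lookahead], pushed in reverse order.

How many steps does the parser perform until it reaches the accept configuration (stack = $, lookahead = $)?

9

step 1: stack=$ R  input=d b a d d b $  — expand R → Q d T b
step 2: stack=$ b T d Q  input=d b a d d b $  — expand Q → λ
step 3: stack=$ b T d  input=d b a d d b $  — match d
step 4: stack=$ b T  input=b a d d b $  — expand T → b a d d
step 5: stack=$ b d d a b  input=b a d d b $  — match b
step 6: stack=$ b d d a  input=a d d b $  — match a
step 7: stack=$ b d d  input=d d b $  — match d
step 8: stack=$ b d  input=d b $  — match d
step 9: stack=$ b  input=b $  — match b
Accept reached after 9 steps.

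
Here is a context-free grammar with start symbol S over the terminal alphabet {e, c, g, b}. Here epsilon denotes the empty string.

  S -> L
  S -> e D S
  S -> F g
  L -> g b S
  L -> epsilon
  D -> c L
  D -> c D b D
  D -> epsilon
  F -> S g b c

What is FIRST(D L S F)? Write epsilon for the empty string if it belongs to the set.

{c, e, g}

FIRST(L): from L->g b S we get {g}; from L->epsilon we get {epsilon}. So FIRST(L) = {epsilon, g}.
FIRST(D): from D->c L we get {c}; from D->c D b D we get {c}; from D->epsilon we get {epsilon}. So FIRST(D) = {epsilon, c}.
FIRST(S): from S->L we get {epsilon, g}; from S->e D S we get {e}; from S->F g we get {e, g}. So FIRST(S) = {epsilon, e, g}.
FIRST(F): from F->S g b c we get {e, g}. So FIRST(F) = {e, g}.
FIRST(D L S F): take FIRST of each symbol in turn, carrying on past any symbol whose FIRST contains epsilon; result {c, e, g}.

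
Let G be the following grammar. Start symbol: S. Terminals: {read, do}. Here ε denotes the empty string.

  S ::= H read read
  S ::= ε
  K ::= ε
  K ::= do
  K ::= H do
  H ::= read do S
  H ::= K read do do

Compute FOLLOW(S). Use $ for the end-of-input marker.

FIRST(S) = {ε, do, read}  (via H read read)
FIRST(K) = {ε, do, read}  (via H do)
FIRST(H) = {do, read}  (via K read do do)
FOLLOW(S) includes $ since S is the start symbol.
FOLLOW(K): in H::=K read do do, K is followed by read do do with FIRST {read}. Thus FOLLOW(K) = {read}.
FOLLOW(H): in S::=H read read, H is followed by read read with FIRST {read}; in K::=H do, H is followed by do with FIRST {do}. Thus FOLLOW(H) = {do, read}.
FOLLOW(S): in H::=read do S, the suffix after S is empty, so FOLLOW(S) ⊇ FOLLOW(H) = {do, read}. Thus FOLLOW(S) = {$, do, read}.

{$, do, read}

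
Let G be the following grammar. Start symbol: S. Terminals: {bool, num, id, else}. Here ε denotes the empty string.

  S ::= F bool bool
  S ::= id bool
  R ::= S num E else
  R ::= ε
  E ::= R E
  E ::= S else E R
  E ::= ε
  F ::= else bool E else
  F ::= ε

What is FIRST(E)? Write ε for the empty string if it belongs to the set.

FIRST(F) = {ε, else}
FIRST(S) = {bool, else, id}  (via F bool bool)
FIRST(R) = {ε, bool, else, id}  (via S num E else)
FIRST(E) = {ε, bool, else, id}  (via R E, S else E R)

{ε, bool, else, id}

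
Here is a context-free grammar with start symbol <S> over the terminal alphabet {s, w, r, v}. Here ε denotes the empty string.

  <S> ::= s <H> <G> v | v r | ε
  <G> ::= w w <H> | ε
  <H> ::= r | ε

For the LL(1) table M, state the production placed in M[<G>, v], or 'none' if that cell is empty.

<G> ::= ε

FIRST(<S>) = {ε, s, v}
FIRST(<G>) = {ε, w}
FIRST(<H>) = {ε, r}
FOLLOW(<S>) includes $ since <S> is the start symbol.
FOLLOW(<G>): in <S>::=s <H> <G> v, <G> is followed by v with FIRST {v}. Thus FOLLOW(<G>) = {v}.
For <G> ::= w w <H>: FIRST(w w <H>) = {w}, so it goes in M[<G>, t] for t ∈ {w}.
For <G> ::= ε: FIRST(ε) = {ε}, so it goes in M[<G>, t] for t ∈ {}; since ε ∈ FIRST, also for every t ∈ FOLLOW(<G>) = {v}.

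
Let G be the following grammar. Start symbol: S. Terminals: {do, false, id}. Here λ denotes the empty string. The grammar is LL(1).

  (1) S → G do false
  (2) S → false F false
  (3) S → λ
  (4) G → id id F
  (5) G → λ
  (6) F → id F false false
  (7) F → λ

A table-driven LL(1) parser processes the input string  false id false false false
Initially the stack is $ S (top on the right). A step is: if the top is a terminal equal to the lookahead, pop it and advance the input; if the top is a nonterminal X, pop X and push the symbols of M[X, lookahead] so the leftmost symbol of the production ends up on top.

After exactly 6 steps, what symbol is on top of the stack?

false

step 1: stack=$ S  input=false id false false false $  — expand S → false F false
step 2: stack=$ false F false  input=false id false false false $  — match false
step 3: stack=$ false F  input=id false false false $  — expand F → id F false false
step 4: stack=$ false false false F id  input=id false false false $  — match id
step 5: stack=$ false false false F  input=false false false $  — expand F → λ
step 6: stack=$ false false false  input=false false false $  — match false
Stack after step 6: $ false false (top = false).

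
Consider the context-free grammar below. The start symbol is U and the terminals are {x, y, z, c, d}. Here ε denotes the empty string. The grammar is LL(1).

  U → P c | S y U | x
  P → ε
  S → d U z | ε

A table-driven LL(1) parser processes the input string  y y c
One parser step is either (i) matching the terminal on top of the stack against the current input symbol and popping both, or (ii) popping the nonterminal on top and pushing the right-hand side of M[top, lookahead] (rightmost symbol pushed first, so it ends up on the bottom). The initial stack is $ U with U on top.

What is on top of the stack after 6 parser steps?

U

     Stack    Input    Action
  1  $ U      y y c $  expand U → S y U
  2  $ U y S  y y c $  expand S → ε
  3  $ U y    y y c $  match y
  4  $ U      y c $    expand U → S y U
  5  $ U y S  y c $    expand S → ε
  6  $ U y    y c $    match y
Stack after step 6: $ U (top = U).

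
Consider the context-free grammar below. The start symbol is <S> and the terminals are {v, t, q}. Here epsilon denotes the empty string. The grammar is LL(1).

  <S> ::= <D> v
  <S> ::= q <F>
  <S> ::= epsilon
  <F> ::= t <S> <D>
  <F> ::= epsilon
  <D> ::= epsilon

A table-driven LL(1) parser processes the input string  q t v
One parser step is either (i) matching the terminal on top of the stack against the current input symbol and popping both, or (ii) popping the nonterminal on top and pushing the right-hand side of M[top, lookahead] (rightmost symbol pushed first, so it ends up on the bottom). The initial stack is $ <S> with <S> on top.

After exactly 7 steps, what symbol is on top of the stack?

<D>

     Stack        Input    Action
  1  $ <S>        q t v $  expand <S> ::= q <F>
  2  $ <F> q      q t v $  match q
  3  $ <F>        t v $    expand <F> ::= t <S> <D>
  4  $ <D> <S> t  t v $    match t
  5  $ <D> <S>    v $      expand <S> ::= <D> v
  6  $ <D> v <D>  v $      expand <D> ::= epsilon
  7  $ <D> v      v $      match v
Stack after step 7: $ <D> (top = <D>).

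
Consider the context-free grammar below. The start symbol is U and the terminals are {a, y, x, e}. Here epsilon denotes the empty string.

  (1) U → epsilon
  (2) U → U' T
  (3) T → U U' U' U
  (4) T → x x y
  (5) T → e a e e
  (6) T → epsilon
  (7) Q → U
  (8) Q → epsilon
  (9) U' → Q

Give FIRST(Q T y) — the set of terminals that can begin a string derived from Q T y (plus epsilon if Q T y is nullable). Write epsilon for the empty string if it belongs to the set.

{e, x, y}

FIRST(U): from U→epsilon we get {epsilon}; from U→U' T we get {epsilon, e, x}. So FIRST(U) = {epsilon, e, x}.
FIRST(Q): from Q→U we get {epsilon, e, x}; from Q→epsilon we get {epsilon}. So FIRST(Q) = {epsilon, e, x}.
FIRST(U'): from U'→Q we get {epsilon, e, x}. So FIRST(U') = {epsilon, e, x}.
FIRST(T): from T→U U' U' U we get {epsilon, e, x}; from T→x x y we get {x}; from T→e a e e we get {e}; from T→epsilon we get {epsilon}. So FIRST(T) = {epsilon, e, x}.
FIRST(Q T y): take FIRST of each symbol in turn, carrying on past any symbol whose FIRST contains epsilon; result {e, x, y}.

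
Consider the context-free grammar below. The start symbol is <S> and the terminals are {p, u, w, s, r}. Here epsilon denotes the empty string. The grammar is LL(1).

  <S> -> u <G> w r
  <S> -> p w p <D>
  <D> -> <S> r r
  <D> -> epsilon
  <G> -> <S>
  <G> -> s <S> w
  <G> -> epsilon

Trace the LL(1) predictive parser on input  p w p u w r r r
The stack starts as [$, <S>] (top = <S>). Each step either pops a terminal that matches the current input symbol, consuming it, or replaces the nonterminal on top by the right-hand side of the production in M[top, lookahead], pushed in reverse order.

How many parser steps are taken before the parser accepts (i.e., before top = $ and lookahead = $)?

12

step 1: stack=$ <S>  input=p w p u w r r r $  — expand <S> -> p w p <D>
step 2: stack=$ <D> p w p  input=p w p u w r r r $  — match p
step 3: stack=$ <D> p w  input=w p u w r r r $  — match w
step 4: stack=$ <D> p  input=p u w r r r $  — match p
step 5: stack=$ <D>  input=u w r r r $  — expand <D> -> <S> r r
step 6: stack=$ r r <S>  input=u w r r r $  — expand <S> -> u <G> w r
step 7: stack=$ r r r w <G> u  input=u w r r r $  — match u
step 8: stack=$ r r r w <G>  input=w r r r $  — expand <G> -> epsilon
step 9: stack=$ r r r w  input=w r r r $  — match w
step 10: stack=$ r r r  input=r r r $  — match r
step 11: stack=$ r r  input=r r $  — match r
step 12: stack=$ r  input=r $  — match r
Accept reached after 12 steps.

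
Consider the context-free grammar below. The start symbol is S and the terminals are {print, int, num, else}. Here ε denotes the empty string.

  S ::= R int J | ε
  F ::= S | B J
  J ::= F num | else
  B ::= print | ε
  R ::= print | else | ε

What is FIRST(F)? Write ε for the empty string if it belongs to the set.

FIRST(B): from B::=print we get {print}; from B::=ε we get {ε}. So FIRST(B) = {ε, print}.
FIRST(R): from R::=print we get {print}; from R::=else we get {else}; from R::=ε we get {ε}. So FIRST(R) = {ε, else, print}.
FIRST(S): from S::=R int J we get {else, int, print}; from S::=ε we get {ε}. So FIRST(S) = {ε, else, int, print}.
FIRST(F): from F::=S we get {ε, else, int, print}; from F::=B J we get {else, int, num, print}. So FIRST(F) = {ε, else, int, num, print}.
FIRST(J): from J::=F num we get {else, int, num, print}; from J::=else we get {else}. So FIRST(J) = {else, int, num, print}.

{ε, else, int, num, print}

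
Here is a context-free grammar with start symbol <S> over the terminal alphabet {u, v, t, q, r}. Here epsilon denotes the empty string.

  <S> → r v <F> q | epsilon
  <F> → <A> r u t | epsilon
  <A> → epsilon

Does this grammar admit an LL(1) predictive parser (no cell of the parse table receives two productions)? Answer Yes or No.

FIRST(<S>) = {epsilon, r}
FIRST(<F>) = {epsilon, r}
FIRST(<A>) = {epsilon}
FOLLOW(<S>) = {$}
FOLLOW(<F>) = {q}
FOLLOW(<A>) = {r}
Each cell of M receives at most one production.

Yes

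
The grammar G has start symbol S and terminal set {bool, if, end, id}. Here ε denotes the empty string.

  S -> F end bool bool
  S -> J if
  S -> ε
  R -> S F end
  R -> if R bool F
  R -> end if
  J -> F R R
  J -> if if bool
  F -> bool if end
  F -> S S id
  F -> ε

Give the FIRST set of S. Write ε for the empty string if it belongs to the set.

FIRST(S) = {ε, bool, end, id, if}  (via F end bool bool, J if)
FIRST(F) = {ε, bool, end, id, if}  (via S S id)
FIRST(R) = {bool, end, id, if}  (via S F end)
FIRST(J) = {bool, end, id, if}  (via F R R)

{ε, bool, end, id, if}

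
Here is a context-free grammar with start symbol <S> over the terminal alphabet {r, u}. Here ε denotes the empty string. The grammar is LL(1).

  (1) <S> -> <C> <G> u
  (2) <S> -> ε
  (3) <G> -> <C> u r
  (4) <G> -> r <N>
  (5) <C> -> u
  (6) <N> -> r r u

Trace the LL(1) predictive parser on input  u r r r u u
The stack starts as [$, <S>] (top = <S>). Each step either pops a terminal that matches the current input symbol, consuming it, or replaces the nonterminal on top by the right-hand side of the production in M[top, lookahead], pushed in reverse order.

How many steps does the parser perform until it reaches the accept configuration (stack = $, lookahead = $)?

step 1: stack=$ <S>  input=u r r r u u $  — expand <S> -> <C> <G> u
step 2: stack=$ u <G> <C>  input=u r r r u u $  — expand <C> -> u
step 3: stack=$ u <G> u  input=u r r r u u $  — match u
step 4: stack=$ u <G>  input=r r r u u $  — expand <G> -> r <N>
step 5: stack=$ u <N> r  input=r r r u u $  — match r
step 6: stack=$ u <N>  input=r r u u $  — expand <N> -> r r u
step 7: stack=$ u u r r  input=r r u u $  — match r
step 8: stack=$ u u r  input=r u u $  — match r
step 9: stack=$ u u  input=u u $  — match u
step 10: stack=$ u  input=u $  — match u
Accept reached after 10 steps.

10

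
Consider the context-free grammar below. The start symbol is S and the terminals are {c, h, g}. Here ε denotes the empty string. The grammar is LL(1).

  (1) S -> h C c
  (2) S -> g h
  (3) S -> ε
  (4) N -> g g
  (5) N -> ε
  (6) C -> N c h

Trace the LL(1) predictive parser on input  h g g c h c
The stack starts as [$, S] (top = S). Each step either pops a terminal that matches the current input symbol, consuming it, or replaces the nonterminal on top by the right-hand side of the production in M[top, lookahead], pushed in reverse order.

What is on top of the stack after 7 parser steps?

step 1: stack=$ S  input=h g g c h c $  — expand S -> h C c
step 2: stack=$ c C h  input=h g g c h c $  — match h
step 3: stack=$ c C  input=g g c h c $  — expand C -> N c h
step 4: stack=$ c h c N  input=g g c h c $  — expand N -> g g
step 5: stack=$ c h c g g  input=g g c h c $  — match g
step 6: stack=$ c h c g  input=g c h c $  — match g
step 7: stack=$ c h c  input=c h c $  — match c
Stack after step 7: $ c h (top = h).

h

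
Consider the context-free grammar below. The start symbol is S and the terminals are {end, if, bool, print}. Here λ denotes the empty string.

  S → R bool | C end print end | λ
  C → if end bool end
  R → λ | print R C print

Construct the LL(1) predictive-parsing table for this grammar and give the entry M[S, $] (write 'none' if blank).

FIRST(C): from C→if end bool end we get {if}. So FIRST(C) = {if}.
FIRST(R): from R→λ we get {λ}; from R→print R C print we get {print}. So FIRST(R) = {λ, print}.
FIRST(S): from S→R bool we get {bool, print}; from S→C end print end we get {if}; from S→λ we get {λ}. So FIRST(S) = {λ, bool, if, print}.
FOLLOW(S) includes $ since S is the start symbol.
FOLLOW(S): S appears on no right-hand side. Thus FOLLOW(S) = {$}.
For S → R bool: FIRST(R bool) = {bool, print}, so it goes in M[S, t] for t ∈ {bool, print}.
For S → C end print end: FIRST(C end print end) = {if}, so it goes in M[S, t] for t ∈ {if}.
For S → λ: FIRST(λ) = {λ}, so it goes in M[S, t] for t ∈ {}; since λ ∈ FIRST, also for every t ∈ FOLLOW(S) = {$}.

S → λ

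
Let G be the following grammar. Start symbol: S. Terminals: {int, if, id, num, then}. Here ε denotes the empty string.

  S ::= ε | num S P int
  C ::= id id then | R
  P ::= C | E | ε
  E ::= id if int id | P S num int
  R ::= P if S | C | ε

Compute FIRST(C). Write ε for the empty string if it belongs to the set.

FIRST(S): from S::=ε we get {ε}; from S::=num S P int we get {num}. So FIRST(S) = {ε, num}.
FIRST(C): from C::=id id then we get {id}; from C::=R we get {ε, id, if, num}. So FIRST(C) = {ε, id, if, num}.
FIRST(P): from P::=C we get {ε, id, if, num}; from P::=E we get {id, if, num}; from P::=ε we get {ε}. So FIRST(P) = {ε, id, if, num}.
FIRST(E): from E::=id if int id we get {id}; from E::=P S num int we get {id, if, num}. So FIRST(E) = {id, if, num}.
FIRST(R): from R::=P if S we get {id, if, num}; from R::=C we get {ε, id, if, num}; from R::=ε we get {ε}. So FIRST(R) = {ε, id, if, num}.

{ε, id, if, num}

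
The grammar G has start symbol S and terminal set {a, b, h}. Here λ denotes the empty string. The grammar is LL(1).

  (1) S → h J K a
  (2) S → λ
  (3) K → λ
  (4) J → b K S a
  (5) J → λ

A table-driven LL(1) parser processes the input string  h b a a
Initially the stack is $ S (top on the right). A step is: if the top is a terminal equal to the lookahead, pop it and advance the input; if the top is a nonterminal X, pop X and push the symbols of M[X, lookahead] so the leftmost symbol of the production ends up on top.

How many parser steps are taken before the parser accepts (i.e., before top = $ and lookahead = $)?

step 1: stack=$ S  input=h b a a $  — expand S → h J K a
step 2: stack=$ a K J h  input=h b a a $  — match h
step 3: stack=$ a K J  input=b a a $  — expand J → b K S a
step 4: stack=$ a K a S K b  input=b a a $  — match b
step 5: stack=$ a K a S K  input=a a $  — expand K → λ
step 6: stack=$ a K a S  input=a a $  — expand S → λ
step 7: stack=$ a K a  input=a a $  — match a
step 8: stack=$ a K  input=a $  — expand K → λ
step 9: stack=$ a  input=a $  — match a
Accept reached after 9 steps.

9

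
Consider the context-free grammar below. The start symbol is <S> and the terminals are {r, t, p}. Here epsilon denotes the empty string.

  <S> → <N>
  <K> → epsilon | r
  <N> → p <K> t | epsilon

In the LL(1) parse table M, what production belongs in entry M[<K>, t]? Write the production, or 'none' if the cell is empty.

FIRST(<K>): from <K>→epsilon we get {epsilon}; from <K>→r we get {r}. So FIRST(<K>) = {epsilon, r}.
FIRST(<N>): from <N>→p <K> t we get {p}; from <N>→epsilon we get {epsilon}. So FIRST(<N>) = {epsilon, p}.
FIRST(<S>): from <S>→<N> we get {epsilon, p}. So FIRST(<S>) = {epsilon, p}.
FOLLOW(<S>) includes $ since <S> is the start symbol.
FOLLOW(<K>): in <N>→p <K> t, <K> is followed by t with FIRST {t}. Thus FOLLOW(<K>) = {t}.
For <K> → epsilon: FIRST(epsilon) = {epsilon}, so it goes in M[<K>, t] for t ∈ {}; since epsilon ∈ FIRST, also for every t ∈ FOLLOW(<K>) = {t}.
For <K> → r: FIRST(r) = {r}, so it goes in M[<K>, t] for t ∈ {r}.

<K> → epsilon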